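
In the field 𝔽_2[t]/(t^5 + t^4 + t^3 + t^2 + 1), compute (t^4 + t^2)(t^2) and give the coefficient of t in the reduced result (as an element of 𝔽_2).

1

Multiply in 𝔽_2[t]: (t^4 + t^2)·(t^2) = t^6 + t^4.
Reduce using t^5 ≡ t^4 + t^3 + t^2 + 1 (mod t^5 + t^4 + t^3 + t^2 + 1).
Reduced: t^4 + t^2 + t + 1.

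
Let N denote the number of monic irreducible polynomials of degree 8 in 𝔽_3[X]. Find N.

By the necklace-counting formula, N_3(8) = (1/8) Σ_{d|8} μ(8/d)·3^d.
Divisors of 8: 1, 2, 4, 8; μ(8/d) for each: 0, 0, -1, 1.
Σ = − 3^4 + 3^8 = 6480.
N = 6480/8 = 810.

810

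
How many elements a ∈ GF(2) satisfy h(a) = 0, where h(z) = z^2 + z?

Evaluate at each of the 2 elements of GF(2):
h(0) = 0 → root; h(1) = 0 → root.
Roots: {0, 1}.

2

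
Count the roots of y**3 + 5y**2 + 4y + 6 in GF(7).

1

Write P(y) = y**3 + 5y**2 + 4y + 6.
Evaluate at each of the 7 elements of GF(7):
P(0) = 6; P(1) = 2; P(2) = 0 → root; P(3) = 6; P(4) = 5; P(5) = 3; P(6) = 6.
Roots: {2}.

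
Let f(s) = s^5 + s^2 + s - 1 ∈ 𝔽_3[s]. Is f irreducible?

Yes

Check for roots in 𝔽_3: f(0) = 2; f(1) = 2; f(2) = 1.
No roots, so no linear factors.
Monic irreducibles of degree 2 over GF(3): s^2 + 1, s^2 + s - 1, s^2 - s - 1.
None of them divide f (all give nonzero remainder).
No irreducible factor of degree ≤ 2 exists, so f is irreducible over GF(3).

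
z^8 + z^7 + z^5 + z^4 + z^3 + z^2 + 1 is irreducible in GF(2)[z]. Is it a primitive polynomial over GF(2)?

No

Write f(z) = z^8 + z^7 + z^5 + z^4 + z^3 + z^2 + 1.
|GF(2^8)^×| = 2^8 − 1 = 255. Prime factorization: 255 = 3·5·17.
f is primitive ⇔ z has order 255 in GF(2)[z]/(f), i.e. z^(255/q) ≠ 1 for each prime q | 255.
z^(85) mod f = 1
z^(51) mod f = z^7 + z^6 + z^2 + 1.
z^(15) mod f = z^7 + z^4 + z^2.
Since z^(85) = 1, the order of z divides 85 < 255; not primitive.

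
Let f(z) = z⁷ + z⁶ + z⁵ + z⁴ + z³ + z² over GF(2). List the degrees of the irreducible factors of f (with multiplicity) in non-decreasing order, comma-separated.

1, 1, 1, 2, 2

Roots in GF(2): f(0) = 0 → root; f(1) = 0 → root.
Linear factors from roots: (z), (z + 1).
Complete factorization: f(z) = (z + 1)·(z)^2·(z² + z + 1)^2.
Factor degrees with multiplicity: 1 + 1 + 1 + 2 + 2 = 7.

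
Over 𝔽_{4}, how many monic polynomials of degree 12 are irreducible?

x^(4^12) − x is the product of all monic irreducibles of degree dividing 12; Möbius inversion gives N = (1/12) Σ μ(12/d)·4^d.
Divisors of 12: 1, 2, 3, 4, 6, 12; μ(12/d) for each: 0, 1, 0, -1, -1, 1.
Σ = 4^2 − 4^4 − 4^6 + 4^12 = 16772880.
N = 16772880/12 = 1397740.

1397740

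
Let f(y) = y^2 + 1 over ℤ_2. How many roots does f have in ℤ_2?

Evaluate at each of the 2 elements of ℤ_2:
f(0) = 1; f(1) = 0 → root.
Roots: {1}.

1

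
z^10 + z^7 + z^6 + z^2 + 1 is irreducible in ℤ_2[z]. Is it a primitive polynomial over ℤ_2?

Yes

Write f(z) = z^10 + z^7 + z^6 + z^2 + 1.
|GF(2^10)^×| = 2^10 − 1 = 1023. Prime factorization: 1023 = 3·11·31.
f is primitive ⇔ z has order 1023 in GF(2)[z]/(f), i.e. z^(1023/q) ≠ 1 for each prime q | 1023.
z^(341) mod f = z^9 + z^5.
z^(93) mod f = z^9 + z^7 + z^6 + z^2 + 1.
z^(33) mod f = z^8 + z^5 + z^4 + z^2 + z.
None equal 1, so z has full order 1023; f is primitive.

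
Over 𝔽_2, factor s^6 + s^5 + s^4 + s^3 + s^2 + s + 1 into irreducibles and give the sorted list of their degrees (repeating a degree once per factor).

Write f(s) = s^6 + s^5 + s^4 + s^3 + s^2 + s + 1.
Roots in 𝔽_2: f(0) = 1; f(1) = 1.
Complete factorization: f(s) = (s^3 + s + 1)·(s^3 + s^2 + 1).
Factor degrees with multiplicity: 3 + 3 = 6.

3, 3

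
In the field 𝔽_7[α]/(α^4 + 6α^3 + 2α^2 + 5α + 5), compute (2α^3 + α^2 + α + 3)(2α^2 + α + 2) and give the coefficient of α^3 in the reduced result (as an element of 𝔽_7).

0

Multiply in 𝔽_7[α]: (2α^3 + α^2 + α + 3)·(2α^2 + α + 2) = 4α^5 + 4α^4 + 2α^2 + 5α + 6.
Reduce using α^4 ≡ α^3 + 5α^2 + 2α + 2 (mod α^4 + 6α^3 + 2α^2 + 5α + 5).
Reduced: α^2 + α + 1.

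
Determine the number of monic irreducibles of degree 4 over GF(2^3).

1008

By the necklace-counting formula, N_8(4) = (1/4) Σ_{d|4} μ(4/d)·8^d.
Divisors of 4: 1, 2, 4; μ(4/d) for each: 0, -1, 1.
Σ = − 8^2 + 8^4 = 4032.
N = 4032/4 = 1008.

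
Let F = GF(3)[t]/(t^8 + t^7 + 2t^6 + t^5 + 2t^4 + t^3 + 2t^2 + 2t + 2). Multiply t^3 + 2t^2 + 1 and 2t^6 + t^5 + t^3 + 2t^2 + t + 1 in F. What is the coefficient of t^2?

0

Multiply in GF(3)[t]: (t^3 + 2t^2 + 1)·(2t^6 + t^5 + t^3 + 2t^2 + t + 1) = 2t^9 + 2t^8 + 2t^7 + 2t^5 + 2t^4 + t^3 + t^2 + t + 1.
Reduce using t^8 ≡ 2t^7 + t^6 + 2t^5 + t^4 + 2t^3 + t^2 + t + 1 (mod t^8 + t^7 + 2t^6 + t^5 + 2t^4 + t^3 + 2t^2 + 2t + 2).
Reduced: t^7 + t^6 + t^5 + 1.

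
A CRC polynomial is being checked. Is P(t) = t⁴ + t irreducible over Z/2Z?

Check for roots in Z/2Z: P(0) = 0 → root; P(1) = 0 → root.
P(0) = 0, so (t) divides P(t); P is reducible.

No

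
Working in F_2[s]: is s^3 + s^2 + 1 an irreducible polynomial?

Write g(s) = s^3 + s^2 + 1.
Check for roots in F_2: g(0) = 1; g(1) = 1.
No roots. A degree-3 polynomial over a field with no linear factor is irreducible.

Yes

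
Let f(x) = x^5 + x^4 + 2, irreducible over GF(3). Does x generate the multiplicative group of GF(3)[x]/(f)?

No

|GF(3^5)^×| = 3^5 − 1 = 242. Prime factorization: 242 = 2·11^2.
f is primitive ⇔ x has order 242 in GF(3)[x]/(f), i.e. x^(242/q) ≠ 1 for each prime q | 242.
x^(121) mod f = 1
x^(22) mod f = 2x^2 + x + 1.
Since x^(121) = 1, the order of x divides 121 < 242; not primitive.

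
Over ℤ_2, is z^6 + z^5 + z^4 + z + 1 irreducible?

Yes

Write f(z) = z^6 + z^5 + z^4 + z + 1.
Check for roots in ℤ_2: f(0) = 1; f(1) = 1.
No roots, so no linear factors.
Monic irreducibles of degree 2 over GF(2): z^2 + z + 1.
None of them divide f (all give nonzero remainder).
Monic irreducibles of degree 3 over GF(2): z^3 + z + 1, z^3 + z^2 + 1.
None of them divide f (all give nonzero remainder).
No irreducible factor of degree ≤ 3 exists, so f is irreducible over GF(2).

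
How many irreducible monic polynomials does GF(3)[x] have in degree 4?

18

The number of monic irreducibles of degree 4 over GF(3) is (1/4)·Σ_{d∣4} μ(4/d) 3^d.
Divisors of 4: 1, 2, 4; μ(4/d) for each: 0, -1, 1.
Σ = − 3^2 + 3^4 = 72.
N = 72/4 = 18.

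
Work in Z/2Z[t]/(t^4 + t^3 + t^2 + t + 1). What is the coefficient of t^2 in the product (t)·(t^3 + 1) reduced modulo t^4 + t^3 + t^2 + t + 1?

Multiply in Z/2Z[t]: (t)·(t^3 + 1) = t^4 + t.
Reduce using t^4 ≡ t^3 + t^2 + t + 1 (mod t^4 + t^3 + t^2 + t + 1).
Reduced: t^3 + t^2 + 1.

1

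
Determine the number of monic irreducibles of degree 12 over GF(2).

x^(2^12) − x is the product of all monic irreducibles of degree dividing 12; Möbius inversion gives N = (1/12) Σ μ(12/d)·2^d.
Divisors of 12: 1, 2, 3, 4, 6, 12; μ(12/d) for each: 0, 1, 0, -1, -1, 1.
Σ = 2^2 − 2^4 − 2^6 + 2^12 = 4020.
N = 4020/12 = 335.

335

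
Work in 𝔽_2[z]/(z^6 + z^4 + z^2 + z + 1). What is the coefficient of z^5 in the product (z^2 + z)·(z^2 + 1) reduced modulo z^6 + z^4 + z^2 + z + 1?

Multiply in 𝔽_2[z]: (z^2 + z)·(z^2 + 1) = z^4 + z^3 + z^2 + z.
Reduced: z^4 + z^3 + z^2 + z.

0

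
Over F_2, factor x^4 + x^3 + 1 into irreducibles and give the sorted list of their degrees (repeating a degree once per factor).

4

Write g(x) = x^4 + x^3 + 1.
Roots in F_2: g(0) = 1; g(1) = 1.
Complete factorization: g(x) = (x^4 + x^3 + 1).
Factor degrees with multiplicity: 4 = 4.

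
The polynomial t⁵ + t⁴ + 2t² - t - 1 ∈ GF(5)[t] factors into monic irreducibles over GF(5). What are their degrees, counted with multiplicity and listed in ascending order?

5

Write h(t) = t⁵ + t⁴ + 2t² - t - 1.
Roots in GF(5): h(0) = 4; h(1) = 2; h(2) = 3; h(3) = 3; h(4) = 2.
Complete factorization: h(t) = (t⁵ + t⁴ + 2t² - t - 1).
Factor degrees with multiplicity: 5 = 5.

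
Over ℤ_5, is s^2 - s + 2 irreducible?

Yes

Write h(s) = s^2 - s + 2.
Check for roots in ℤ_5: h(0) = 2; h(1) = 2; h(2) = 4; h(3) = 3; h(4) = 4.
No roots. A degree-2 polynomial over a field with no linear factor is irreducible.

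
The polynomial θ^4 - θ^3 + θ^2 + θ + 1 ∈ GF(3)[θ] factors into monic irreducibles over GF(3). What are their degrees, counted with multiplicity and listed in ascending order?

1, 1, 2

Write f(θ) = θ^4 - θ^3 + θ^2 + θ + 1.
Roots in GF(3): f(0) = 1; f(1) = 0 → root; f(2) = 0 → root.
Linear factors from roots: (θ - 1), (θ + 1).
Complete factorization: f(θ) = (θ + 1)·(θ - 1)·(θ^2 - θ - 1).
Factor degrees with multiplicity: 1 + 1 + 2 = 4.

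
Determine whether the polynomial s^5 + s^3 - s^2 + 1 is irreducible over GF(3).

Write h(s) = s^5 + s^3 - s^2 + 1.
Check for roots in GF(3): h(0) = 1; h(1) = 2; h(2) = 1.
No roots, so no linear factors.
Monic irreducibles of degree 2 over GF(3): s^2 + 1, s^2 + s - 1, s^2 - s - 1.
None of them divide h (all give nonzero remainder).
No irreducible factor of degree ≤ 2 exists, so h is irreducible over GF(3).

Yes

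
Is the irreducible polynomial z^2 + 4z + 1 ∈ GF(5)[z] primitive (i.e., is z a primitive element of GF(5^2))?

Write f(z) = z^2 + 4z + 1.
|GF(5^2)^×| = 5^2 − 1 = 24. Prime factorization: 24 = 2^3·3.
f is primitive ⇔ z has order 24 in GF(5)[z]/(f), i.e. z^(24/q) ≠ 1 for each prime q | 24.
z^(12) mod f = 1
z^(8) mod f = z + 4.
Since z^(12) = 1, the order of z divides 12 < 24; not primitive.

No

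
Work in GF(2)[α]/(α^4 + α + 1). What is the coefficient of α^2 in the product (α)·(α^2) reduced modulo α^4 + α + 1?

0

Multiply in GF(2)[α]: (α)·(α^2) = α^3.
Reduced: α^3.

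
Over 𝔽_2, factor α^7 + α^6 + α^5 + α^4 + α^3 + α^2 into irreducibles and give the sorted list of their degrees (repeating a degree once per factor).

1, 1, 1, 2, 2

Write g(α) = α^7 + α^6 + α^5 + α^4 + α^3 + α^2.
Roots in 𝔽_2: g(0) = 0 → root; g(1) = 0 → root.
Linear factors from roots: (α), (α + 1).
Complete factorization: g(α) = (α + 1)·(α)^2·(α^2 + α + 1)^2.
Factor degrees with multiplicity: 1 + 1 + 1 + 2 + 2 = 7.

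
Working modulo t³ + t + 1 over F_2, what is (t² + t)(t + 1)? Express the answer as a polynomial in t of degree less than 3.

1

Multiply in F_2[t]: (t² + t)·(t + 1) = t³ + t.
Reduce using t³ ≡ t + 1 (mod t³ + t + 1).
Reduced: 1.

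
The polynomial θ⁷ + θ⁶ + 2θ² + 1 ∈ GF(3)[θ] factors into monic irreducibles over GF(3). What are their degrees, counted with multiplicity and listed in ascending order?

1, 1, 2, 3

Write f(θ) = θ⁷ + θ⁶ + 2θ² + 1.
Roots in GF(3): f(0) = 1; f(1) = 2; f(2) = 0 → root.
Linear factors from roots: (θ + 1).
Complete factorization: f(θ) = (θ + 1)^2·(θ² + θ + 2)·(θ³ + θ² + θ + 2).
Factor degrees with multiplicity: 1 + 1 + 2 + 3 = 7.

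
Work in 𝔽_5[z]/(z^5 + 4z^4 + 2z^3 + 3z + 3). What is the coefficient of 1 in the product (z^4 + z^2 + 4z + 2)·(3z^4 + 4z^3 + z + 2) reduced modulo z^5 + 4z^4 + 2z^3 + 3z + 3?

Multiply in 𝔽_5[z]: (z^4 + z^2 + 4z + 2)·(3z^4 + 4z^3 + z + 2) = 3z^8 + 4z^7 + 3z^6 + 2z^5 + 4z^4 + 4z^3 + z^2 + 4.
Reduce using z^5 ≡ z^4 + 3z^3 + 2z + 2 (mod z^5 + 4z^4 + 2z^3 + 3z + 3).
Reduced: 4z^4 + 3z^2 + 2z + 3.

3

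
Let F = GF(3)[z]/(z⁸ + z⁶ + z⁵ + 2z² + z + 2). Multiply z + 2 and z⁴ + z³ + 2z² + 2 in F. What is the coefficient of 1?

Multiply in GF(3)[z]: (z + 2)·(z⁴ + z³ + 2z² + 2) = z⁵ + z³ + z² + 2z + 1.
Reduced: z⁵ + z³ + z² + 2z + 1.

1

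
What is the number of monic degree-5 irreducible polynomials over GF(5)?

624

x^(5^5) − x is the product of all monic irreducibles of degree dividing 5; Möbius inversion gives N = (1/5) Σ μ(5/d)·5^d.
Divisors of 5: 1, 5; μ(5/d) for each: -1, 1.
Σ = − 5^1 + 5^5 = 3120.
N = 3120/5 = 624.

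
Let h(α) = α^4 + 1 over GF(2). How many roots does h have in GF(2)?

Evaluate at each of the 2 elements of GF(2):
h(0) = 1; h(1) = 0 → root.
Roots: {1}.

1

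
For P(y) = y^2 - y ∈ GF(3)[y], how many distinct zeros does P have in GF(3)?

2

Evaluate at each of the 3 elements of GF(3):
P(0) = 0 → root; P(1) = 0 → root; P(2) = 2.
Roots: {0, 1}.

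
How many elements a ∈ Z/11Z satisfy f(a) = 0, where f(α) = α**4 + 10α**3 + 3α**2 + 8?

4

Evaluate at each of the 11 elements of Z/11Z:
f(0) = 8; f(1) = 0 → root; f(2) = 6; f(3) = 1; f(4) = 6; f(5) = 0 → root; f(6) = 8; f(7) = 2; f(8) = 0 → root; f(9) = 0 → root; f(10) = 2.
Roots: {1, 5, 8, 9}.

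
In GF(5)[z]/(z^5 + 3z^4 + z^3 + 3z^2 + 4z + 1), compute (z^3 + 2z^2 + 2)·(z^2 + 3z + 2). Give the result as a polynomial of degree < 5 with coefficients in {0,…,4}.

Multiply in GF(5)[z]: (z^3 + 2z^2 + 2)·(z^2 + 3z + 2) = z^5 + 3z^3 + z^2 + z + 4.
Reduce using z^5 ≡ 2z^4 + 4z^3 + 2z^2 + z + 4 (mod z^5 + 3z^4 + z^3 + 3z^2 + 4z + 1).
Reduced: 2z^4 + 2z^3 + 3z^2 + 2z + 3.

2z^4 + 2z^3 + 3z^2 + 2z + 3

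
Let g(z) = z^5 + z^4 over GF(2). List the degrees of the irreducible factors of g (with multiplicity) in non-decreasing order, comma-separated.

Roots in GF(2): g(0) = 0 → root; g(1) = 0 → root.
Linear factors from roots: (z), (z + 1).
Complete factorization: g(z) = (z + 1)·(z)^4.
Factor degrees with multiplicity: 1 + 1 + 1 + 1 + 1 = 5.

1, 1, 1, 1, 1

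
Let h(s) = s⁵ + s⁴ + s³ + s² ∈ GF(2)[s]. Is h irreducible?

Check for roots in GF(2): h(0) = 0 → root; h(1) = 0 → root.
h(0) = 0, so (s) divides h(s); h is reducible.

No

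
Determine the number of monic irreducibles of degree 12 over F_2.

Gauss's count: N_{2}(12) = (1/12) Σ_{d|12} μ(12/d)·2^d.
Divisors of 12: 1, 2, 3, 4, 6, 12; μ(12/d) for each: 0, 1, 0, -1, -1, 1.
Σ = 2^2 − 2^4 − 2^6 + 2^12 = 4020.
N = 4020/12 = 335.

335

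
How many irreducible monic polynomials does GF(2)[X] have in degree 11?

186

x^(2^11) − x is the product of all monic irreducibles of degree dividing 11; Möbius inversion gives N = (1/11) Σ μ(11/d)·2^d.
Divisors of 11: 1, 11; μ(11/d) for each: -1, 1.
Σ = − 2^1 + 2^11 = 2046.
N = 2046/11 = 186.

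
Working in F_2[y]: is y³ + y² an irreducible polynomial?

Write f(y) = y³ + y².
Check for roots in F_2: f(0) = 0 → root; f(1) = 0 → root.
f(0) = 0, so (y) divides f(y); f is reducible.

No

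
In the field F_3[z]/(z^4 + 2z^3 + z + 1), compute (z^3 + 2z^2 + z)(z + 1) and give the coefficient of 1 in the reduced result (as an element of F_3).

2

Multiply in F_3[z]: (z^3 + 2z^2 + z)·(z + 1) = z^4 + z.
Reduce using z^4 ≡ z^3 + 2z + 2 (mod z^4 + 2z^3 + z + 1).
Reduced: z^3 + 2.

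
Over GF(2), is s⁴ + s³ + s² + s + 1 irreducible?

Write P(s) = s⁴ + s³ + s² + s + 1.
Check for roots in GF(2): P(0) = 1; P(1) = 1.
No roots, so no linear factors.
Monic irreducibles of degree 2 over GF(2): s² + s + 1.
None of them divide P (all give nonzero remainder).
No irreducible factor of degree ≤ 2 exists, so P is irreducible over GF(2).

Yes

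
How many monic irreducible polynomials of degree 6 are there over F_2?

x^(2^6) − x is the product of all monic irreducibles of degree dividing 6; Möbius inversion gives N = (1/6) Σ μ(6/d)·2^d.
Divisors of 6: 1, 2, 3, 6; μ(6/d) for each: 1, -1, -1, 1.
Σ = 2^1 − 2^2 − 2^3 + 2^6 = 54.
N = 54/6 = 9.

9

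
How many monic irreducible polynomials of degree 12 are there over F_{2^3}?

By the necklace-counting formula, N_8(12) = (1/12) Σ_{d|12} μ(12/d)·8^d.
Divisors of 12: 1, 2, 3, 4, 6, 12; μ(12/d) for each: 0, 1, 0, -1, -1, 1.
Σ = 8^2 − 8^4 − 8^6 + 8^12 = 68719210560.
N = 68719210560/12 = 5726600880.

5726600880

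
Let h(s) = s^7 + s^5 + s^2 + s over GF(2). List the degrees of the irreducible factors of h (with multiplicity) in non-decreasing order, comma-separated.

1, 1, 2, 3

Roots in GF(2): h(0) = 0 → root; h(1) = 0 → root.
Linear factors from roots: (s), (s + 1).
Complete factorization: h(s) = (s)·(s + 1)·(s^2 + s + 1)·(s^3 + s + 1).
Factor degrees with multiplicity: 1 + 1 + 2 + 3 = 7.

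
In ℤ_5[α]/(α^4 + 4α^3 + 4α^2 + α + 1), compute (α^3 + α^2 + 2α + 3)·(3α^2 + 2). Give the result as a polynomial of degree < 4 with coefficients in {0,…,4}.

Multiply in ℤ_5[α]: (α^3 + α^2 + 2α + 3)·(3α^2 + 2) = 3α^5 + 3α^4 + 3α^3 + α^2 + 4α + 1.
Reduce using α^4 ≡ α^3 + α^2 + 4α + 4 (mod α^4 + 4α^3 + 4α^2 + α + 1).
Reduced: 2α^3 + 4α^2.

2α^3 + 4α^2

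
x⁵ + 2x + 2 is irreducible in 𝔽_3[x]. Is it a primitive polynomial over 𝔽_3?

No

Write f(x) = x⁵ + 2x + 2.
|GF(3^5)^×| = 3^5 − 1 = 242. Prime factorization: 242 = 2·11^2.
f is primitive ⇔ x has order 242 in GF(3)[x]/(f), i.e. x^(242/q) ≠ 1 for each prime q | 242.
x^(121) mod f = 1
x^(22) mod f = x³ + 2x² + 2x + 1.
Since x^(121) = 1, the order of x divides 121 < 242; not primitive.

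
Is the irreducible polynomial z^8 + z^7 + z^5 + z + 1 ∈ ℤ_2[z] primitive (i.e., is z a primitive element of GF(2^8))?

Write f(z) = z^8 + z^7 + z^5 + z + 1.
|GF(2^8)^×| = 2^8 − 1 = 255. Prime factorization: 255 = 3·5·17.
f is primitive ⇔ z has order 255 in GF(2)[z]/(f), i.e. z^(255/q) ≠ 1 for each prime q | 255.
z^(85) mod f = 1
z^(51) mod f = z^6 + z^4 + z^3 + z.
z^(15) mod f = z^5 + z^4 + z^3.
Since z^(85) = 1, the order of z divides 85 < 255; not primitive.

No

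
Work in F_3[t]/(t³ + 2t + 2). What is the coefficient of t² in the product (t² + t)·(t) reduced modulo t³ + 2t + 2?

1

Multiply in F_3[t]: (t² + t)·(t) = t³ + t².
Reduce using t³ ≡ t + 1 (mod t³ + 2t + 2).
Reduced: t² + t + 1.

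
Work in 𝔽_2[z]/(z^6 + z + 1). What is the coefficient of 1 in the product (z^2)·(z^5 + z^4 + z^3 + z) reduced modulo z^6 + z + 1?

Multiply in 𝔽_2[z]: (z^2)·(z^5 + z^4 + z^3 + z) = z^7 + z^6 + z^5 + z^3.
Reduce using z^6 ≡ z + 1 (mod z^6 + z + 1).
Reduced: z^5 + z^3 + z^2 + 1.

1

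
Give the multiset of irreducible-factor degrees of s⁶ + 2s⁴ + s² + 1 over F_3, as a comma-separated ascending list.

6

Write h(s) = s⁶ + 2s⁴ + s² + 1.
Roots in F_3: h(0) = 1; h(1) = 2; h(2) = 2.
Complete factorization: h(s) = (s⁶ + 2s⁴ + s² + 1).
Factor degrees with multiplicity: 6 = 6.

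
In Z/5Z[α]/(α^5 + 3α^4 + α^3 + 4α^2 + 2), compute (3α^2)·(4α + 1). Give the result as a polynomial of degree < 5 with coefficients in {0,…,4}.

Multiply in Z/5Z[α]: (3α^2)·(4α + 1) = 2α^3 + 3α^2.
Reduced: 2α^3 + 3α^2.

2α^3 + 3α^2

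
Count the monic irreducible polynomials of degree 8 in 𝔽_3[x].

Gauss's count: N_{3}(8) = (1/8) Σ_{d|8} μ(8/d)·3^d.
Divisors of 8: 1, 2, 4, 8; μ(8/d) for each: 0, 0, -1, 1.
Σ = − 3^4 + 3^8 = 6480.
N = 6480/8 = 810.

810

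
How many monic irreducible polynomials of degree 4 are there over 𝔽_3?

x^(3^4) − x is the product of all monic irreducibles of degree dividing 4; Möbius inversion gives N = (1/4) Σ μ(4/d)·3^d.
Divisors of 4: 1, 2, 4; μ(4/d) for each: 0, -1, 1.
Σ = − 3^2 + 3^4 = 72.
N = 72/4 = 18.

18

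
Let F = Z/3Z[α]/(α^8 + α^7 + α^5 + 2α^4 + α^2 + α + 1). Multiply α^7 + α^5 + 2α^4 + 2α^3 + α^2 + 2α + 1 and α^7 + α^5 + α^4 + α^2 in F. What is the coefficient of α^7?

2

Multiply in Z/3Z[α]: (α^7 + α^5 + 2α^4 + 2α^3 + α^2 + 2α + 1)·(α^7 + α^5 + α^4 + α^2) = α^14 + 2α^12 + 2α^9 + 2α^7 + 2α^6 + 2α^5 + 2α^4 + 2α^3 + α^2.
Reduce using α^8 ≡ 2α^7 + 2α^5 + α^4 + 2α^2 + 2α + 2 (mod α^8 + α^7 + α^5 + 2α^4 + α^2 + α + 1).
Reduced: 2α^7 + α^6 + 2α^4 + 2α^3 + α^2 + 1.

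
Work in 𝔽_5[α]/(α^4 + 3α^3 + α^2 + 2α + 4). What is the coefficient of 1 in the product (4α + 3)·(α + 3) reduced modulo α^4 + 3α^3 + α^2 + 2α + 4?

4

Multiply in 𝔽_5[α]: (4α + 3)·(α + 3) = 4α^2 + 4.
Reduced: 4α^2 + 4.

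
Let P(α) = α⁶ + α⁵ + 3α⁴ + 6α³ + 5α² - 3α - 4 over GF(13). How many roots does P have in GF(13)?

Evaluate at each of the 13 elements of GF(13):
P(0) = 9; P(1) = 9; P(2) = 7; P(3) = 5; P(4) = 5; P(5) = 5; P(6) = 0 → root; P(7) = 1; P(8) = 7; P(9) = 8; P(10) = 6; P(11) = 2; P(12) = 1.
Roots: {6}.

1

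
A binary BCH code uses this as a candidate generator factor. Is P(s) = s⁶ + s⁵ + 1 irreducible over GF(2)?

Check for roots in GF(2): P(0) = 1; P(1) = 1.
No roots, so no linear factors.
Monic irreducibles of degree 2 over GF(2): s² + s + 1.
None of them divide P (all give nonzero remainder).
Monic irreducibles of degree 3 over GF(2): s³ + s + 1, s³ + s² + 1.
None of them divide P (all give nonzero remainder).
No irreducible factor of degree ≤ 3 exists, so P is irreducible over GF(2).

Yes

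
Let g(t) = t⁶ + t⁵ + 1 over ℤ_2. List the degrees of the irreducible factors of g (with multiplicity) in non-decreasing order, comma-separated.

Roots in ℤ_2: g(0) = 1; g(1) = 1.
Complete factorization: g(t) = (t⁶ + t⁵ + 1).
Factor degrees with multiplicity: 6 = 6.

6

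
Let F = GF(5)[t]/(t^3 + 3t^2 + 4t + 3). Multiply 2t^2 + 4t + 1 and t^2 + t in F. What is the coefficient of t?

0

Multiply in GF(5)[t]: (2t^2 + 4t + 1)·(t^2 + t) = 2t^4 + t^3 + t.
Reduce using t^3 ≡ 2t^2 + t + 2 (mod t^3 + 3t^2 + 4t + 3).
Reduced: 2t^2.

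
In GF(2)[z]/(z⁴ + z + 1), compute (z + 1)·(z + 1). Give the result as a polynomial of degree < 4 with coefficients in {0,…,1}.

Multiply in GF(2)[z]: (z + 1)·(z + 1) = z² + 1.
Reduced: z² + 1.

z^2 + 1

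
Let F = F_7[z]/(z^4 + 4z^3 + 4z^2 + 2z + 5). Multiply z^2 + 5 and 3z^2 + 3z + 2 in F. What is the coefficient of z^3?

5

Multiply in F_7[z]: (z^2 + 5)·(3z^2 + 3z + 2) = 3z^4 + 3z^3 + 3z^2 + z + 3.
Reduce using z^4 ≡ 3z^3 + 3z^2 + 5z + 2 (mod z^4 + 4z^3 + 4z^2 + 2z + 5).
Reduced: 5z^3 + 5z^2 + 2z + 2.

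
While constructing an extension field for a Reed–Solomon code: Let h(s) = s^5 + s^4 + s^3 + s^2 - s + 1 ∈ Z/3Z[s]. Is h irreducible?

Check for roots in Z/3Z: h(0) = 1; h(1) = 1; h(2) = 2.
No roots, so no linear factors.
Monic irreducibles of degree 2 over GF(3): s^2 + 1, s^2 + s - 1, s^2 - s - 1.
None of them divide h (all give nonzero remainder).
No irreducible factor of degree ≤ 2 exists, so h is irreducible over GF(3).

Yes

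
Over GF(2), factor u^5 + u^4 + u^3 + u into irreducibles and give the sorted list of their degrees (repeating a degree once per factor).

Write f(u) = u^5 + u^4 + u^3 + u.
Roots in GF(2): f(0) = 0 → root; f(1) = 0 → root.
Linear factors from roots: (u), (u + 1).
Complete factorization: f(u) = (u)·(u + 1)·(u^3 + u + 1).
Factor degrees with multiplicity: 1 + 1 + 3 = 5.

1, 1, 3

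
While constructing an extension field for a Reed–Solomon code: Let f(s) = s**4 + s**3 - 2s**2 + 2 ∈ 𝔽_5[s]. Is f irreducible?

Check for roots in 𝔽_5: f(0) = 2; f(1) = 2; f(2) = 3; f(3) = 2; f(4) = 0 → root.
f(4) = 0, so (s − 4) divides f(s); f is reducible.

No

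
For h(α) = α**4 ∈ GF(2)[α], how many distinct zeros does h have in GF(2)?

Evaluate at each of the 2 elements of GF(2):
h(0) = 0 → root; h(1) = 1.
Roots: {0}.

1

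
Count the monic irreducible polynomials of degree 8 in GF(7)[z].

By the necklace-counting formula, N_7(8) = (1/8) Σ_{d|8} μ(8/d)·7^d.
Divisors of 8: 1, 2, 4, 8; μ(8/d) for each: 0, 0, -1, 1.
Σ = − 7^4 + 7^8 = 5762400.
N = 5762400/8 = 720300.

720300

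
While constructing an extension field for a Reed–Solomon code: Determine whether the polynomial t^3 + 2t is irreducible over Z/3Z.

Write f(t) = t^3 + 2t.
Check for roots in Z/3Z: f(0) = 0 → root; f(1) = 0 → root; f(2) = 0 → root.
f(0) = 0, so (t) divides f(t); f is reducible.

No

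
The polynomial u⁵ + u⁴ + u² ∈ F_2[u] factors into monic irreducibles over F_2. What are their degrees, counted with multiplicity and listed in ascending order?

1, 1, 3

Write h(u) = u⁵ + u⁴ + u².
Roots in F_2: h(0) = 0 → root; h(1) = 1.
Linear factors from roots: (u).
Complete factorization: h(u) = (u)^2·(u³ + u² + 1).
Factor degrees with multiplicity: 1 + 1 + 3 = 5.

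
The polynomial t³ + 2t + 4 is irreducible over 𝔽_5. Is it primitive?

Write f(t) = t³ + 2t + 4.
|GF(5^3)^×| = 5^3 − 1 = 124. Prime factorization: 124 = 2^2·31.
f is primitive ⇔ t has order 124 in GF(5)[t]/(f), i.e. t^(124/q) ≠ 1 for each prime q | 124.
t^(62) mod f = 1
t^(4) mod f = 3t² + t.
Since t^(62) = 1, the order of t divides 62 < 124; not primitive.

No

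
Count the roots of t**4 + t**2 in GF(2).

Write g(t) = t**4 + t**2.
Evaluate at each of the 2 elements of GF(2):
g(0) = 0 → root; g(1) = 0 → root.
Roots: {0, 1}.

2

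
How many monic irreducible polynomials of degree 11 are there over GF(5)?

4438920

By the necklace-counting formula, N_5(11) = (1/11) Σ_{d|11} μ(11/d)·5^d.
Divisors of 11: 1, 11; μ(11/d) for each: -1, 1.
Σ = − 5^1 + 5^11 = 48828120.
N = 48828120/11 = 4438920.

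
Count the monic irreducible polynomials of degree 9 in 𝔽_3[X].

2184

The number of monic irreducibles of degree 9 over GF(3) is (1/9)·Σ_{d∣9} μ(9/d) 3^d.
Divisors of 9: 1, 3, 9; μ(9/d) for each: 0, -1, 1.
Σ = − 3^3 + 3^9 = 19656.
N = 19656/9 = 2184.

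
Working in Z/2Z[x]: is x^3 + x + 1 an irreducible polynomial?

Write g(x) = x^3 + x + 1.
Check for roots in Z/2Z: g(0) = 1; g(1) = 1.
No roots. A degree-3 polynomial over a field with no linear factor is irreducible.

Yes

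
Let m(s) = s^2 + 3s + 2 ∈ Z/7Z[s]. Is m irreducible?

No

Check for roots in Z/7Z: m(0) = 2; m(1) = 6; m(2) = 5; m(3) = 6; m(4) = 2; m(5) = 0 → root; m(6) = 0 → root.
m(5) = 0, so (s − 5) divides m(s); m is reducible.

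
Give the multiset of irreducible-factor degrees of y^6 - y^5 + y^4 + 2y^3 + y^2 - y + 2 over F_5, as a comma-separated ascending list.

Write h(y) = y^6 - y^5 + y^4 + 2y^3 + y^2 - y + 2.
Roots in F_5: h(0) = 2; h(1) = 0 → root; h(2) = 3; h(3) = 4; h(4) = 0 → root.
Linear factors from roots: (y - 1), (y + 1).
Complete factorization: h(y) = (y + 1)·(y - 1)·(y^2 + y + 1)·(y^2 - 2y - 2).
Factor degrees with multiplicity: 1 + 1 + 2 + 2 = 6.

1, 1, 2, 2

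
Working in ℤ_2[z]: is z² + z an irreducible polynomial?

No

Write P(z) = z² + z.
Check for roots in ℤ_2: P(0) = 0 → root; P(1) = 0 → root.
P(0) = 0, so (z) divides P(z); P is reducible.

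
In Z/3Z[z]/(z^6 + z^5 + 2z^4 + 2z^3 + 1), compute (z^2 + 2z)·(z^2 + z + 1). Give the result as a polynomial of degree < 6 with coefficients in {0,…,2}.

z^4 + 2z

Multiply in Z/3Z[z]: (z^2 + 2z)·(z^2 + z + 1) = z^4 + 2z.
Reduced: z^4 + 2z.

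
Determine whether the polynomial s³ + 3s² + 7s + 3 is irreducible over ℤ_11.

Write P(s) = s³ + 3s² + 7s + 3.
Check each element of ℤ_11 for a root: P(0)=3, P(1)=3, P(2)=4, P(3)=1, P(4)=0, P(5)=7, P(6)=6, P(7)=3, P(8)=4, P(9)=4, P(10)=9.
P(4) = 0, so (s − 4) divides P(s); P is reducible.

No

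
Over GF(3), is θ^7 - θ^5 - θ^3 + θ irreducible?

No

Write f(θ) = θ^7 - θ^5 - θ^3 + θ.
Check for roots in GF(3): f(0) = 0 → root; f(1) = 0 → root; f(2) = 0 → root.
f(0) = 0, so (θ) divides f(θ); f is reducible.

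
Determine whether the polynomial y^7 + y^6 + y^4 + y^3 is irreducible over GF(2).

No

Write m(y) = y^7 + y^6 + y^4 + y^3.
Check for roots in GF(2): m(0) = 0 → root; m(1) = 0 → root.
m(0) = 0, so (y) divides m(y); m is reducible.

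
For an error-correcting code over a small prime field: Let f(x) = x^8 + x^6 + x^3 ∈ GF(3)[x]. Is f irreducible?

Check for roots in GF(3): f(0) = 0 → root; f(1) = 0 → root; f(2) = 1.
f(0) = 0, so (x) divides f(x); f is reducible.

No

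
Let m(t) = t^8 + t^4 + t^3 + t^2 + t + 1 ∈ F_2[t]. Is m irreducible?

No

Check for roots in F_2: m(0) = 1; m(1) = 0 → root.
m(1) = 0, so (t − 1) divides m(t); m is reducible.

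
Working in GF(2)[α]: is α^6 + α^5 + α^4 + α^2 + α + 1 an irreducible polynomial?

No

Write P(α) = α^6 + α^5 + α^4 + α^2 + α + 1.
Check for roots in GF(2): P(0) = 1; P(1) = 0 → root.
P(1) = 0, so (α − 1) divides P(α); P is reducible.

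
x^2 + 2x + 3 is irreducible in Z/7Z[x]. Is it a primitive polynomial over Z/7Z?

Yes

Write f(x) = x^2 + 2x + 3.
|GF(7^2)^×| = 7^2 − 1 = 48. Prime factorization: 48 = 2^4·3.
f is primitive ⇔ x has order 48 in GF(7)[x]/(f), i.e. x^(48/q) ≠ 1 for each prime q | 48.
x^(24) mod f = 6.
x^(16) mod f = 2.
None equal 1, so x has full order 48; f is primitive.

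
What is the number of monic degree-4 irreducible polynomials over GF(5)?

x^(5^4) − x is the product of all monic irreducibles of degree dividing 4; Möbius inversion gives N = (1/4) Σ μ(4/d)·5^d.
Divisors of 4: 1, 2, 4; μ(4/d) for each: 0, -1, 1.
Σ = − 5^2 + 5^4 = 600.
N = 600/4 = 150.

150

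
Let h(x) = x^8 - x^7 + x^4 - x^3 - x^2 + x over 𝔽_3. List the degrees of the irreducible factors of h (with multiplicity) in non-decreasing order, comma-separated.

1, 1, 2, 4

Roots in 𝔽_3: h(0) = 0 → root; h(1) = 0 → root; h(2) = 2.
Linear factors from roots: (x), (x - 1).
Complete factorization: h(x) = (x)·(x - 1)·(x^2 + 1)·(x^4 - x^2 - 1).
Factor degrees with multiplicity: 1 + 1 + 2 + 4 = 8.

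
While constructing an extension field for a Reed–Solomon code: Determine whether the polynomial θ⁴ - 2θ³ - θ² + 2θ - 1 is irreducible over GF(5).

Yes

Write P(θ) = θ⁴ - 2θ³ - θ² + 2θ - 1.
Check for roots in GF(5): P(0) = 4; P(1) = 4; P(2) = 4; P(3) = 3; P(4) = 4.
No roots, so no linear factors.
Degree-2 irreducible divisors: test the 10 monic irreducibles of degree 2 over GF(5).
None of them divide P (all give nonzero remainder).
No irreducible factor of degree ≤ 2 exists, so P is irreducible over GF(5).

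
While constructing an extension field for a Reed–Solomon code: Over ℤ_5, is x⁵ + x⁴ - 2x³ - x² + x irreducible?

Write P(x) = x⁵ + x⁴ - 2x³ - x² + x.
Check for roots in ℤ_5: P(0) = 0 → root; P(1) = 0 → root; P(2) = 0 → root; P(3) = 4; P(4) = 0 → root.
P(0) = 0, so (x) divides P(x); P is reducible.

No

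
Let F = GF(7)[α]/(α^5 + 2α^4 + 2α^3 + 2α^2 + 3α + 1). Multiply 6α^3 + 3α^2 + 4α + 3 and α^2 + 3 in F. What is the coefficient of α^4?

Multiply in GF(7)[α]: (6α^3 + 3α^2 + 4α + 3)·(α^2 + 3) = 6α^5 + 3α^4 + α^3 + 5α^2 + 5α + 2.
Reduce using α^5 ≡ 5α^4 + 5α^3 + 5α^2 + 4α + 6 (mod α^5 + 2α^4 + 2α^3 + 2α^2 + 3α + 1).
Reduced: 5α^4 + 3α^3 + α + 3.

5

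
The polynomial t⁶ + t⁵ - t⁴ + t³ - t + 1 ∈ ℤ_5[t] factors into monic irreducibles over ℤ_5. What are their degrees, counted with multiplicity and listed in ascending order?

1, 1, 2, 2

Write f(t) = t⁶ + t⁵ - t⁴ + t³ - t + 1.
Roots in ℤ_5: f(0) = 1; f(1) = 2; f(2) = 2; f(3) = 1; f(4) = 0 → root.
Linear factors from roots: (t + 1).
Complete factorization: f(t) = (t + 1)^2·(t² - 2)·(t² - t + 2).
Factor degrees with multiplicity: 1 + 1 + 2 + 2 = 6.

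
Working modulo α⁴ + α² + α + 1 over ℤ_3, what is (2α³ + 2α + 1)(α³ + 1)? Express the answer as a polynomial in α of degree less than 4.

α^3 + α^2 + 2α + 1

Multiply in ℤ_3[α]: (2α³ + 2α + 1)·(α³ + 1) = 2α⁶ + 2α⁴ + 2α + 1.
Reduce using α⁴ ≡ 2α² + 2α + 2 (mod α⁴ + α² + α + 1).
Reduced: α³ + α² + 2α + 1.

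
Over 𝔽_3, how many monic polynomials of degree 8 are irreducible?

810

By the necklace-counting formula, N_3(8) = (1/8) Σ_{d|8} μ(8/d)·3^d.
Divisors of 8: 1, 2, 4, 8; μ(8/d) for each: 0, 0, -1, 1.
Σ = − 3^4 + 3^8 = 6480.
N = 6480/8 = 810.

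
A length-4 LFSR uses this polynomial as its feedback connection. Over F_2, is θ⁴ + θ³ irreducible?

No

Write g(θ) = θ⁴ + θ³.
Check for roots in F_2: g(0) = 0 → root; g(1) = 0 → root.
g(0) = 0, so (θ) divides g(θ); g is reducible.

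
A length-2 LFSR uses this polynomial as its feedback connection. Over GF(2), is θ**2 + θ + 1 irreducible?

Yes

Write g(θ) = θ**2 + θ + 1.
Check for roots in GF(2): g(0) = 1; g(1) = 1.
No roots. A degree-2 polynomial over a field with no linear factor is irreducible.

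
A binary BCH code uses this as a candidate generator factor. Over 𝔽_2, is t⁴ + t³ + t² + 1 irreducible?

Write g(t) = t⁴ + t³ + t² + 1.
Check for roots in 𝔽_2: g(0) = 1; g(1) = 0 → root.
g(1) = 0, so (t − 1) divides g(t); g is reducible.

No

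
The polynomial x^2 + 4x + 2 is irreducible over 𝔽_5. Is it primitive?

Write f(x) = x^2 + 4x + 2.
|GF(5^2)^×| = 5^2 − 1 = 24. Prime factorization: 24 = 2^3·3.
f is primitive ⇔ x has order 24 in GF(5)[x]/(f), i.e. x^(24/q) ≠ 1 for each prime q | 24.
x^(12) mod f = 4.
x^(8) mod f = 2x + 1.
None equal 1, so x has full order 24; f is primitive.

Yes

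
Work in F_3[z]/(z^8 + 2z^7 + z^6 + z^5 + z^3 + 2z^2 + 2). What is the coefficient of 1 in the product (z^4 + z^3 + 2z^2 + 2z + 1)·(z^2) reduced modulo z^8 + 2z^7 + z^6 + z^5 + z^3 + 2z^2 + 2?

Multiply in F_3[z]: (z^4 + z^3 + 2z^2 + 2z + 1)·(z^2) = z^6 + z^5 + 2z^4 + 2z^3 + z^2.
Reduced: z^6 + z^5 + 2z^4 + 2z^3 + z^2.

0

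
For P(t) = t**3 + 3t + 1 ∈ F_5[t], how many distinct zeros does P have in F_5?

Evaluate at each of the 5 elements of F_5:
P(0) = 1; P(1) = 0 → root; P(2) = 0 → root; P(3) = 2; P(4) = 2.
Roots: {1, 2}.

2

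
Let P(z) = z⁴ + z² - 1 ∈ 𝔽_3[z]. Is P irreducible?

Check for roots in 𝔽_3: P(0) = 2; P(1) = 1; P(2) = 1.
No roots, so no linear factors.
Monic irreducibles of degree 2 over GF(3): z² + 1, z² + z - 1, z² - z - 1.
None of them divide P (all give nonzero remainder).
No irreducible factor of degree ≤ 2 exists, so P is irreducible over GF(3).

Yes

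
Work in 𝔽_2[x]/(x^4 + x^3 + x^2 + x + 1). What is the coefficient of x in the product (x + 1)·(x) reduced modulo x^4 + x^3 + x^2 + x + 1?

Multiply in 𝔽_2[x]: (x + 1)·(x) = x^2 + x.
Reduced: x^2 + x.

1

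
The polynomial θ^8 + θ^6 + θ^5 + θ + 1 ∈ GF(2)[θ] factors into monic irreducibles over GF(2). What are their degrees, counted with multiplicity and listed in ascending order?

Write g(θ) = θ^8 + θ^6 + θ^5 + θ + 1.
Roots in GF(2): g(0) = 1; g(1) = 1.
Complete factorization: g(θ) = (θ^8 + θ^6 + θ^5 + θ + 1).
Factor degrees with multiplicity: 8 = 8.

8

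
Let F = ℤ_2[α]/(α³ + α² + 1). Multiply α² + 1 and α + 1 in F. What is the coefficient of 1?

Multiply in ℤ_2[α]: (α² + 1)·(α + 1) = α³ + α² + α + 1.
Reduce using α³ ≡ α² + 1 (mod α³ + α² + 1).
Reduced: α.

0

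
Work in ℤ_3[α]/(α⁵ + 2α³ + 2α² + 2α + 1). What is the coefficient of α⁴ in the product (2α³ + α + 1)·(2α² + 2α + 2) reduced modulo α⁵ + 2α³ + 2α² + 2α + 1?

1

Multiply in ℤ_3[α]: (2α³ + α + 1)·(2α² + 2α + 2) = α⁵ + α⁴ + α² + α + 2.
Reduce using α⁵ ≡ α³ + α² + α + 2 (mod α⁵ + 2α³ + 2α² + 2α + 1).
Reduced: α⁴ + α³ + 2α² + 2α + 1.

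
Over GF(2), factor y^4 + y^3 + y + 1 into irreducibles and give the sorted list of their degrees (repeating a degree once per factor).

1, 1, 2

Write g(y) = y^4 + y^3 + y + 1.
Roots in GF(2): g(0) = 1; g(1) = 0 → root.
Linear factors from roots: (y + 1).
Complete factorization: g(y) = (y + 1)^2·(y^2 + y + 1).
Factor degrees with multiplicity: 1 + 1 + 2 = 4.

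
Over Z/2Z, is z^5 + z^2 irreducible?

Write h(z) = z^5 + z^2.
Check for roots in Z/2Z: h(0) = 0 → root; h(1) = 0 → root.
h(0) = 0, so (z) divides h(z); h is reducible.

No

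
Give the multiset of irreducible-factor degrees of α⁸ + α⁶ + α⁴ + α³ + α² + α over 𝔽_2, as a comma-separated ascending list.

Write f(α) = α⁸ + α⁶ + α⁴ + α³ + α² + α.
Roots in 𝔽_2: f(0) = 0 → root; f(1) = 0 → root.
Linear factors from roots: (α), (α + 1).
Complete factorization: f(α) = (α)·(α + 1)^2·(α² + α + 1)·(α³ + α² + 1).
Factor degrees with multiplicity: 1 + 1 + 1 + 2 + 3 = 8.

1, 1, 1, 2, 3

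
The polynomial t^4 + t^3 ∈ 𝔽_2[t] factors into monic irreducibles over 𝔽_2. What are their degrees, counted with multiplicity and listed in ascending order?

1, 1, 1, 1

Write g(t) = t^4 + t^3.
Roots in 𝔽_2: g(0) = 0 → root; g(1) = 0 → root.
Linear factors from roots: (t), (t + 1).
Complete factorization: g(t) = (t + 1)·(t)^3.
Factor degrees with multiplicity: 1 + 1 + 1 + 1 = 4.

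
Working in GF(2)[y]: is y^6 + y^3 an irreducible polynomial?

No

Write P(y) = y^6 + y^3.
Check for roots in GF(2): P(0) = 0 → root; P(1) = 0 → root.
P(0) = 0, so (y) divides P(y); P is reducible.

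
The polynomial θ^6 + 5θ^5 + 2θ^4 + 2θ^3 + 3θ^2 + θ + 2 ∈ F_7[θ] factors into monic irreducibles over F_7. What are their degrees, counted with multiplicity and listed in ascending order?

Write h(θ) = θ^6 + 5θ^5 + 2θ^4 + 2θ^3 + 3θ^2 + θ + 2.
Linear factors from roots: (θ + 1).
Complete factorization: h(θ) = (θ + 1)·(θ^2 + 6θ + 4)·(θ^3 + 5θ^2 + 6θ + 4).
Factor degrees with multiplicity: 1 + 2 + 3 = 6.

1, 2, 3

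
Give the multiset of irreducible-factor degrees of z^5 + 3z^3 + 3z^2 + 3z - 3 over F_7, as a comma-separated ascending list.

1, 1, 1, 2

Write g(z) = z^5 + 3z^3 + 3z^2 + 3z - 3.
Linear factors from roots: (z - 1), (z - 3), (z + 1).
Complete factorization: g(z) = (z + 1)·(z - 3)·(z - 1)·(z^2 + 3z - 1).
Factor degrees with multiplicity: 1 + 1 + 1 + 2 = 5.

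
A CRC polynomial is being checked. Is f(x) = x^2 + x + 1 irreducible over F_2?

Check for roots in F_2: f(0) = 1; f(1) = 1.
No roots. A degree-2 polynomial over a field with no linear factor is irreducible.

Yes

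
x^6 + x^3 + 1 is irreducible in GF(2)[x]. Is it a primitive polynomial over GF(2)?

Write f(x) = x^6 + x^3 + 1.
|GF(2^6)^×| = 2^6 − 1 = 63. Prime factorization: 63 = 3^2·7.
f is primitive ⇔ x has order 63 in GF(2)[x]/(f), i.e. x^(63/q) ≠ 1 for each prime q | 63.
x^(21) mod f = x^3.
x^(9) mod f = 1
Since x^(9) = 1, the order of x divides 9 < 63; not primitive.

No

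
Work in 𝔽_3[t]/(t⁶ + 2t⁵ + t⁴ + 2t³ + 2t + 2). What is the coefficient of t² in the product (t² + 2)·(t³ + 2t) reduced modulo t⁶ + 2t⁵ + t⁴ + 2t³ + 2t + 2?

Multiply in 𝔽_3[t]: (t² + 2)·(t³ + 2t) = t⁵ + t³ + t.
Reduced: t⁵ + t³ + t.

0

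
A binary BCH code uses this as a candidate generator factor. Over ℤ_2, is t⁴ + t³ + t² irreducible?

Write f(t) = t⁴ + t³ + t².
Check for roots in ℤ_2: f(0) = 0 → root; f(1) = 1.
f(0) = 0, so (t) divides f(t); f is reducible.

No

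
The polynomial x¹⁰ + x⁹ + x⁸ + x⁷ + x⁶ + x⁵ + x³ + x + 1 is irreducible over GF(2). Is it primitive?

Write f(x) = x¹⁰ + x⁹ + x⁸ + x⁷ + x⁶ + x⁵ + x³ + x + 1.
|GF(2^10)^×| = 2^10 − 1 = 1023. Prime factorization: 1023 = 3·11·31.
f is primitive ⇔ x has order 1023 in GF(2)[x]/(f), i.e. x^(1023/q) ≠ 1 for each prime q | 1023.
x^(341) mod f = 1
x^(93) mod f = x⁸ + x⁶ + x².
x^(33) mod f = x⁶ + x⁵ + x⁴ + x³ + x² + x.
Since x^(341) = 1, the order of x divides 341 < 1023; not primitive.

No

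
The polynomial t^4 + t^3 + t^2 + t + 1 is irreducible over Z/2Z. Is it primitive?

No

Write f(t) = t^4 + t^3 + t^2 + t + 1.
|GF(2^4)^×| = 2^4 − 1 = 15. Prime factorization: 15 = 3·5.
f is primitive ⇔ t has order 15 in GF(2)[t]/(f), i.e. t^(15/q) ≠ 1 for each prime q | 15.
t^(5) mod f = 1
t^(3) mod f = t^3.
Since t^(5) = 1, the order of t divides 5 < 15; not primitive.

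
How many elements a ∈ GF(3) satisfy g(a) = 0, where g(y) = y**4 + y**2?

Evaluate at each of the 3 elements of GF(3):
g(0) = 0 → root; g(1) = 2; g(2) = 2.
Roots: {0}.

1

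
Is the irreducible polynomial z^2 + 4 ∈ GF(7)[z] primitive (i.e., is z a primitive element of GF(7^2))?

No

Write f(z) = z^2 + 4.
|GF(7^2)^×| = 7^2 − 1 = 48. Prime factorization: 48 = 2^4·3.
f is primitive ⇔ z has order 48 in GF(7)[z]/(f), i.e. z^(48/q) ≠ 1 for each prime q | 48.
z^(24) mod f = 1
z^(16) mod f = 2.
Since z^(24) = 1, the order of z divides 24 < 48; not primitive.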